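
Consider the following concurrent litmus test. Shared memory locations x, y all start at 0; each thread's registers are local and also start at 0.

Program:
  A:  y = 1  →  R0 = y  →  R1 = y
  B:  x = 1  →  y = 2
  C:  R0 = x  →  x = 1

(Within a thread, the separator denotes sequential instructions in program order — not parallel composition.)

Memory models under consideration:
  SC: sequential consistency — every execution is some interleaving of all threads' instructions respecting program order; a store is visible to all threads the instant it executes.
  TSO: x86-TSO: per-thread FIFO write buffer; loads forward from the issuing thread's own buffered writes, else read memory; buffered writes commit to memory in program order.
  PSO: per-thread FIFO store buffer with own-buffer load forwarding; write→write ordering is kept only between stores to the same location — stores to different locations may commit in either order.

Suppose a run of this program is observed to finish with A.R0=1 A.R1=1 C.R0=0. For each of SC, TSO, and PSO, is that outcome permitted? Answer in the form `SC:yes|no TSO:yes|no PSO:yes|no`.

outcome vector order: (A.R0,A.R1,C.R0)
under SC → 110 111 120 121 220 221
under TSO → 110 111 120 121 220 221
under PSO → 110 111 120 121 220 221
target 110 ∈ {SC,TSO,PSO}

SC:yes TSO:yes PSO:yes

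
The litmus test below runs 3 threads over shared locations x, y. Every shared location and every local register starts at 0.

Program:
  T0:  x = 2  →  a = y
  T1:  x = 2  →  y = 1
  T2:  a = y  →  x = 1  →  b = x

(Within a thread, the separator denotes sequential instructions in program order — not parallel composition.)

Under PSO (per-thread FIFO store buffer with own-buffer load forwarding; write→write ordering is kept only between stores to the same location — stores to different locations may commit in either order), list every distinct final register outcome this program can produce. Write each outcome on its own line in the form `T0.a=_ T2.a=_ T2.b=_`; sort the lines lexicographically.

outcome vector order: (T0.a,T2.a,T2.b)
|PSO outcomes| = 8

T0.a=0 T2.a=0 T2.b=1
T0.a=0 T2.a=0 T2.b=2
T0.a=0 T2.a=1 T2.b=1
T0.a=0 T2.a=1 T2.b=2
T0.a=1 T2.a=0 T2.b=1
T0.a=1 T2.a=0 T2.b=2
T0.a=1 T2.a=1 T2.b=1
T0.a=1 T2.a=1 T2.b=2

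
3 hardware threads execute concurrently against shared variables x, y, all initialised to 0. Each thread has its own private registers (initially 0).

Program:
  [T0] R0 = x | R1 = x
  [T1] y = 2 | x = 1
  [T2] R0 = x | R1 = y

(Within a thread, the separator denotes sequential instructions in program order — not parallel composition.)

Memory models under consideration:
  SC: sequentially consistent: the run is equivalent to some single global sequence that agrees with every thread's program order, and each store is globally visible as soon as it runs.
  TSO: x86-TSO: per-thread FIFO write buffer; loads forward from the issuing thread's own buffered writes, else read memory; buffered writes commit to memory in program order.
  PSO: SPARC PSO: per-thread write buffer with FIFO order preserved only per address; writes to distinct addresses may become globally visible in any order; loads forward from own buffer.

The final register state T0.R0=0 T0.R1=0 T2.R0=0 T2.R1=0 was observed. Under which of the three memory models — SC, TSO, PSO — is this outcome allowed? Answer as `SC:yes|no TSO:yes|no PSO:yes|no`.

SC:yes TSO:yes PSO:yes

outcome vector order: (T0.R0,T0.R1,T2.R0,T2.R1)
SC: 9 outcomes — {0000; 0002; 0012; 0100; 0102; 0112; 1100; 1102; 1112}
TSO: 9 outcomes — {0000; 0002; 0012; 0100; 0102; 0112; 1100; 1102; 1112}
PSO: 12 outcomes — {0000; 0002; 0010; 0012; 0100; 0102; 0110; 0112; 1100; 1102; 1110; 1112}
target 0000 ∈ {SC,TSO,PSO}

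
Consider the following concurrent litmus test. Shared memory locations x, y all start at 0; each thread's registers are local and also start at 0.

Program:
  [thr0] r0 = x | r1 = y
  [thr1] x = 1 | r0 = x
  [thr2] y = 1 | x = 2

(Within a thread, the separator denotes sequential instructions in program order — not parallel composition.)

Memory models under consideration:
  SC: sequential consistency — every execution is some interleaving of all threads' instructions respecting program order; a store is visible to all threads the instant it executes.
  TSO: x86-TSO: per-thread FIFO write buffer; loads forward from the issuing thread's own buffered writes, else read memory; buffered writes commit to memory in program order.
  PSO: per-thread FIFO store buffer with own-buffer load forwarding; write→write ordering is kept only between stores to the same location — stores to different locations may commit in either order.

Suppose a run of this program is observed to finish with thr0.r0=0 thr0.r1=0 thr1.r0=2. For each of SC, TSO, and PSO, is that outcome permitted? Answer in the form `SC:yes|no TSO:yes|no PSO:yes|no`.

outcome vector order: (thr0.r0,thr0.r1,thr1.r0)
under SC → 0/0/1, 0/0/2, 0/1/1, 0/1/2, 1/0/1, 1/0/2, 1/1/1, 1/1/2, 2/1/1, 2/1/2
under TSO → 0/0/1, 0/0/2, 0/1/1, 0/1/2, 1/0/1, 1/0/2, 1/1/1, 1/1/2, 2/1/1, 2/1/2
under PSO → 0/0/1, 0/0/2, 0/1/1, 0/1/2, 1/0/1, 1/0/2, 1/1/1, 1/1/2, 2/0/1, 2/0/2, 2/1/1, 2/1/2
target 0/0/2 ∈ {SC,TSO,PSO}

SC:yes TSO:yes PSO:yes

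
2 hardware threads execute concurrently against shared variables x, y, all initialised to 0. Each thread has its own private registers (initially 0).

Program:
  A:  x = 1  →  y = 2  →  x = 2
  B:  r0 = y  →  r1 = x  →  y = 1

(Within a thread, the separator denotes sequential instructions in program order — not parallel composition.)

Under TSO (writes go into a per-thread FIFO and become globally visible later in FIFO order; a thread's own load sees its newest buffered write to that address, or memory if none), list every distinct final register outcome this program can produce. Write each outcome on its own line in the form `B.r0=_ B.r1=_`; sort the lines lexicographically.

outcome vector order: (B.r0,B.r1)
|TSO outcomes| = 5

B.r0=0 B.r1=0
B.r0=0 B.r1=1
B.r0=0 B.r1=2
B.r0=2 B.r1=1
B.r0=2 B.r1=2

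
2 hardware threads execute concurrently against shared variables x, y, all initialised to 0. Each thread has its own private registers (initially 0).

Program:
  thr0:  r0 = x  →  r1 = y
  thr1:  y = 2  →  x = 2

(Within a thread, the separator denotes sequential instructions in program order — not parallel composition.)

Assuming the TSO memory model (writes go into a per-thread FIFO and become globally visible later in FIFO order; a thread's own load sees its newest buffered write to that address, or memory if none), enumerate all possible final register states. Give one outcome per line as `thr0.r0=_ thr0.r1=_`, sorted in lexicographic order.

outcome vector order: (thr0.r0,thr0.r1)
|TSO outcomes| = 3

thr0.r0=0 thr0.r1=0
thr0.r0=0 thr0.r1=2
thr0.r0=2 thr0.r1=2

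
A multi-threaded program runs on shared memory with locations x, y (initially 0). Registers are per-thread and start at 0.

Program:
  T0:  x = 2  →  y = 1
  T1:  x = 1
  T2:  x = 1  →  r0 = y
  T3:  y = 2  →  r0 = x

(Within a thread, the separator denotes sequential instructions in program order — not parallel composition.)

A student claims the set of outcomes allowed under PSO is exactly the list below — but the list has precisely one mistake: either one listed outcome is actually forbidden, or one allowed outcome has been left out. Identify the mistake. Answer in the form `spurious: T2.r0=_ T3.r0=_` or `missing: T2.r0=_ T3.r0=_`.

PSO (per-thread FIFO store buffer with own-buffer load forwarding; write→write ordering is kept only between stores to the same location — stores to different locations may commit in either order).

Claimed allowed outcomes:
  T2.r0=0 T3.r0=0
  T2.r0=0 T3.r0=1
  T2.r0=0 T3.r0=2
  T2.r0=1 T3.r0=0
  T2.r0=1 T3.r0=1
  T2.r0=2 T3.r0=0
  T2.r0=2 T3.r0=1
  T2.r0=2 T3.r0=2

outcome vector order: (T2.r0,T3.r0)
PSO: 9 outcomes — {0/0 0/1 0/2 1/0 1/1 1/2 2/0 2/1 2/2}
PSO∖claimed = {1/2}

missing: T2.r0=1 T3.r0=2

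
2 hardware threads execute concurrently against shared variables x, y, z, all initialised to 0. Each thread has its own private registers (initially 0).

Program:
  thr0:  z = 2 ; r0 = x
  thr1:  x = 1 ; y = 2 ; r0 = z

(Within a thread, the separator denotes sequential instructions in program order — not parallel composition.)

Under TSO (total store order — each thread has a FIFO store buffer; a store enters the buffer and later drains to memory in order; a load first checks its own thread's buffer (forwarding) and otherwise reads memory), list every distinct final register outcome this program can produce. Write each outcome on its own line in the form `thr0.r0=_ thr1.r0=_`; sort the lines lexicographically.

outcome vector order: (thr0.r0,thr1.r0)
|TSO outcomes| = 4

thr0.r0=0 thr1.r0=0
thr0.r0=0 thr1.r0=2
thr0.r0=1 thr1.r0=0
thr0.r0=1 thr1.r0=2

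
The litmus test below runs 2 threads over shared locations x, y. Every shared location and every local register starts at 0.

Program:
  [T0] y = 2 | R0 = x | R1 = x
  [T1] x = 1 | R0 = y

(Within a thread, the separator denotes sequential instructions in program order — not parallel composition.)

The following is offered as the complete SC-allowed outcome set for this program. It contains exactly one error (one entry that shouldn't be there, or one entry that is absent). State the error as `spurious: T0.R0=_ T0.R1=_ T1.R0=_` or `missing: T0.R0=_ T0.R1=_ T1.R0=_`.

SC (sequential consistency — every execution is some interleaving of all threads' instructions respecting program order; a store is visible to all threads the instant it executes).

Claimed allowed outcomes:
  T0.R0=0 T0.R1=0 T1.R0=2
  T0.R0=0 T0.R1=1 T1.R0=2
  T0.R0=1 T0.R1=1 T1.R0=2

outcome vector order: (T0.R0,T0.R1,T1.R0)
[SC] allowed = {0/0/2 0/1/2 1/1/0 1/1/2}
SC∖claimed = {1/1/0}

missing: T0.R0=1 T0.R1=1 T1.R0=0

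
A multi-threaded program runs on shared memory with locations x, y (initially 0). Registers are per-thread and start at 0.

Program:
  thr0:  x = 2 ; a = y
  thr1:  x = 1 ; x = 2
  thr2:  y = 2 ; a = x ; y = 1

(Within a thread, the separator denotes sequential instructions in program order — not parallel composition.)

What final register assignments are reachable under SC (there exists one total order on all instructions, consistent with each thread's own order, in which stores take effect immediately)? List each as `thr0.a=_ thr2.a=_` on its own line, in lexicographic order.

thr0.a=0 thr2.a=1
thr0.a=0 thr2.a=2
thr0.a=1 thr2.a=0
thr0.a=1 thr2.a=1
thr0.a=1 thr2.a=2
thr0.a=2 thr2.a=0
thr0.a=2 thr2.a=1
thr0.a=2 thr2.a=2

outcome vector order: (thr0.a,thr2.a)
|SC outcomes| = 8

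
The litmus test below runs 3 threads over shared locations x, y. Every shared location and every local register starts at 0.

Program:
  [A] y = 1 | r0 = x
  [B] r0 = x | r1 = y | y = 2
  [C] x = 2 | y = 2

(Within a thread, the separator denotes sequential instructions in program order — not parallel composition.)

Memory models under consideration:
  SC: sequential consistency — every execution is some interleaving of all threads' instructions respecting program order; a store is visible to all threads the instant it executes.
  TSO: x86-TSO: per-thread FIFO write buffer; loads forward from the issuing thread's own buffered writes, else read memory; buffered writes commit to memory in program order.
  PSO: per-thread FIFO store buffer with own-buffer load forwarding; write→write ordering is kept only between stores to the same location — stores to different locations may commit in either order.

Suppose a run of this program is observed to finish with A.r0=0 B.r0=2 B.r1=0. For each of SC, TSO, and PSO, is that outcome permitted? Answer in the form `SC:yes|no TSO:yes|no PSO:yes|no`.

SC:no TSO:yes PSO:yes

outcome vector order: (A.r0,B.r0,B.r1)
SC (11): <0 0 0>; <0 0 1>; <0 0 2>; <0 2 1>; <0 2 2>; <2 0 0>; <2 0 1>; <2 0 2>; <2 2 0>; <2 2 1>; <2 2 2>
TSO (12): <0 0 0>; <0 0 1>; <0 0 2>; <0 2 0>; <0 2 1>; <0 2 2>; <2 0 0>; <2 0 1>; <2 0 2>; <2 2 0>; <2 2 1>; <2 2 2>
PSO (12): <0 0 0>; <0 0 1>; <0 0 2>; <0 2 0>; <0 2 1>; <0 2 2>; <2 0 0>; <2 0 1>; <2 0 2>; <2 2 0>; <2 2 1>; <2 2 2>
target <0 2 0> ∈ {TSO,PSO}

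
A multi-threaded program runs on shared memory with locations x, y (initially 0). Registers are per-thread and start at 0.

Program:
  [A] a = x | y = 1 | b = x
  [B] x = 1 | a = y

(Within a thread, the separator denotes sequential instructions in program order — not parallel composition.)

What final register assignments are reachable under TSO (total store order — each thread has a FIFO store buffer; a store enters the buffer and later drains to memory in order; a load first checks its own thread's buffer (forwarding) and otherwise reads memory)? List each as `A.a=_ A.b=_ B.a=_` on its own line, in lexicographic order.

A.a=0 A.b=0 B.a=0
A.a=0 A.b=0 B.a=1
A.a=0 A.b=1 B.a=0
A.a=0 A.b=1 B.a=1
A.a=1 A.b=1 B.a=0
A.a=1 A.b=1 B.a=1

outcome vector order: (A.a,A.b,B.a)
|TSO outcomes| = 6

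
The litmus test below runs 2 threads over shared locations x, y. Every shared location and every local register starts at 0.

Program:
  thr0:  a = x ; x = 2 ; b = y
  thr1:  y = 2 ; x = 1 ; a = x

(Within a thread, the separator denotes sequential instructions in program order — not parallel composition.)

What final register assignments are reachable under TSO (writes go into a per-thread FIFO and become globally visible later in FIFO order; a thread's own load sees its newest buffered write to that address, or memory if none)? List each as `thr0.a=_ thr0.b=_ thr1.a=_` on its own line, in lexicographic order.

thr0.a=0 thr0.b=0 thr1.a=1
thr0.a=0 thr0.b=0 thr1.a=2
thr0.a=0 thr0.b=2 thr1.a=1
thr0.a=0 thr0.b=2 thr1.a=2
thr0.a=1 thr0.b=2 thr1.a=1
thr0.a=1 thr0.b=2 thr1.a=2

outcome vector order: (thr0.a,thr0.b,thr1.a)
|TSO outcomes| = 6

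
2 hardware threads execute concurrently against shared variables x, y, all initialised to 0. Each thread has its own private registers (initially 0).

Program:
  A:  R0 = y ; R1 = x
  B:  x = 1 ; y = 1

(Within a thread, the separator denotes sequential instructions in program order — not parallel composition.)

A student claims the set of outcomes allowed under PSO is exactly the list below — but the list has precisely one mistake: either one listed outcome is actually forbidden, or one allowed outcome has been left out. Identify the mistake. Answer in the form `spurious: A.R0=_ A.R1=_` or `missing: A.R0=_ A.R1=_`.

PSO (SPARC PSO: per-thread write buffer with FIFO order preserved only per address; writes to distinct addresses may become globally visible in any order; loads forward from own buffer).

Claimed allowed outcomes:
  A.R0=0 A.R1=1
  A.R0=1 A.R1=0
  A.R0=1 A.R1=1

outcome vector order: (A.R0,A.R1)
PSO (4): 00; 01; 10; 11
PSO∖claimed = {00}

missing: A.R0=0 A.R1=0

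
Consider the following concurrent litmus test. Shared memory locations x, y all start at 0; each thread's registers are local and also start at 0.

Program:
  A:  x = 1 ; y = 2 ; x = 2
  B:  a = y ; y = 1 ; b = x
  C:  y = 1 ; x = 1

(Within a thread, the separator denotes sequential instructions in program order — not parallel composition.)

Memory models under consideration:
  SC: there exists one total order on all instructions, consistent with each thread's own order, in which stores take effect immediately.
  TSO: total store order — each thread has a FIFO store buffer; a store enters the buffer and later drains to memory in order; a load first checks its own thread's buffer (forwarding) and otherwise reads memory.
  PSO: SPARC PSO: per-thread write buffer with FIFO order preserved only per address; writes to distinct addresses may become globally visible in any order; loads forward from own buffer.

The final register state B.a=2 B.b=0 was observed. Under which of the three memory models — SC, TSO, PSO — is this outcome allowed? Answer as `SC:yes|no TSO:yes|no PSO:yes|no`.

outcome vector order: (B.a,B.b)
SC: 8 outcomes — {00; 01; 02; 10; 11; 12; 21; 22}
TSO: 8 outcomes — {00; 01; 02; 10; 11; 12; 21; 22}
PSO: 9 outcomes — {00; 01; 02; 10; 11; 12; 20; 21; 22}
target 20 ∈ {PSO}

SC:no TSO:no PSO:yes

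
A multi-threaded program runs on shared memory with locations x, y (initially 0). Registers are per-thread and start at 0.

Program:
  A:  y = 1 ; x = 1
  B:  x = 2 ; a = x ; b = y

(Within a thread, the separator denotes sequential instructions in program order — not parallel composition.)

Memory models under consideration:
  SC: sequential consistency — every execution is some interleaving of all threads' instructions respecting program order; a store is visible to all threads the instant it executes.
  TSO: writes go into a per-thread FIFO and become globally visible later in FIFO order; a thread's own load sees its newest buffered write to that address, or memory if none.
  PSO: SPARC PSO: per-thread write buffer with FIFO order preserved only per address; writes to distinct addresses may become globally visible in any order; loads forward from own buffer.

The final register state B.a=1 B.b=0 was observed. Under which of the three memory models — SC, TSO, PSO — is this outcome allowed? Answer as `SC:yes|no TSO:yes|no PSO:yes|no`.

outcome vector order: (B.a,B.b)
SC: 3 outcomes — {11 20 21}
TSO: 3 outcomes — {11 20 21}
PSO: 4 outcomes — {10 11 20 21}
target 10 ∈ {PSO}

SC:no TSO:no PSO:yes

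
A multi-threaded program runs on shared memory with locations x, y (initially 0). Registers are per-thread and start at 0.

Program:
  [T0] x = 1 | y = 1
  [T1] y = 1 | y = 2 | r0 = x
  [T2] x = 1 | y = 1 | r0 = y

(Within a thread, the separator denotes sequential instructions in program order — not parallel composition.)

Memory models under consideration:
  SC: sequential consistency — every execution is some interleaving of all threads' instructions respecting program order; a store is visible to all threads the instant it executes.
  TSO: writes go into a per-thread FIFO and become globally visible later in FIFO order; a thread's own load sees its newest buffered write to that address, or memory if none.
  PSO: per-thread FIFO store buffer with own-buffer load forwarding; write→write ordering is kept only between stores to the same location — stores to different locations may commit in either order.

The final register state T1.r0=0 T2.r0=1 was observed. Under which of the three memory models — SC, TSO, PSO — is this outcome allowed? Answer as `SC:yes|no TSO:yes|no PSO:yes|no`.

outcome vector order: (T1.r0,T2.r0)
under SC → <0 1>; <1 1>; <1 2>
under TSO → <0 1>; <0 2>; <1 1>; <1 2>
under PSO → <0 1>; <0 2>; <1 1>; <1 2>
target <0 1> ∈ {SC,TSO,PSO}

SC:yes TSO:yes PSO:yes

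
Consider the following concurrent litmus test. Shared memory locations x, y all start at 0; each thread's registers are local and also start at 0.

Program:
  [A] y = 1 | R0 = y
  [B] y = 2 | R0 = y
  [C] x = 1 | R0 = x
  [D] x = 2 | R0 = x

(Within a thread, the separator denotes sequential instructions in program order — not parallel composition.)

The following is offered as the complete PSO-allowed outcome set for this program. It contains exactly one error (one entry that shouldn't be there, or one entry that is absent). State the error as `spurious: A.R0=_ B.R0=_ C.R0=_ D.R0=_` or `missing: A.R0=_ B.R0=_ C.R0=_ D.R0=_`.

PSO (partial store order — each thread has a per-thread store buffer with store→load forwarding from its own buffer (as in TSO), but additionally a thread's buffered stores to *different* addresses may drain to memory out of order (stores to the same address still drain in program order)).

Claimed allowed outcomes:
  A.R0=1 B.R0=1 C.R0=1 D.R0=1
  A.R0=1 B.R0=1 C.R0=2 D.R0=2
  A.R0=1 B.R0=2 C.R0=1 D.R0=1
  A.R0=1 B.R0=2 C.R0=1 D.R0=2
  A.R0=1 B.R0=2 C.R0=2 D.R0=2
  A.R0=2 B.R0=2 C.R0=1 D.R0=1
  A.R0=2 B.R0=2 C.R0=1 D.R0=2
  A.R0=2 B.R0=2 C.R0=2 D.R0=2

outcome vector order: (A.R0,B.R0,C.R0,D.R0)
PSO: 9 outcomes — {(1,1,1,1) (1,1,1,2) (1,1,2,2) (1,2,1,1) (1,2,1,2) (1,2,2,2) (2,2,1,1) (2,2,1,2) (2,2,2,2)}
PSO∖claimed = {(1,1,1,2)}

missing: A.R0=1 B.R0=1 C.R0=1 D.R0=2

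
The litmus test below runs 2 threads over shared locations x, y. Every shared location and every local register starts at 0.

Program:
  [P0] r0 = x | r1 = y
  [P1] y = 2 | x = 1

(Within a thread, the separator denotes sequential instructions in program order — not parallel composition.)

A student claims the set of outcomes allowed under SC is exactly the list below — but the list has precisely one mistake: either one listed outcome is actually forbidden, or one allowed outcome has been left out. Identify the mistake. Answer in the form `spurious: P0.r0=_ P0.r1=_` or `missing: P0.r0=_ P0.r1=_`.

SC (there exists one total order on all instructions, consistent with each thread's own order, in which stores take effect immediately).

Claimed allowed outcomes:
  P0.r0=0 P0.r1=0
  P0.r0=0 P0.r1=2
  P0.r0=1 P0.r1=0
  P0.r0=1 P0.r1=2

outcome vector order: (P0.r0,P0.r1)
under SC → (0,0) (0,2) (1,2)
claimed∖SC = {(1,0)}

spurious: P0.r0=1 P0.r1=0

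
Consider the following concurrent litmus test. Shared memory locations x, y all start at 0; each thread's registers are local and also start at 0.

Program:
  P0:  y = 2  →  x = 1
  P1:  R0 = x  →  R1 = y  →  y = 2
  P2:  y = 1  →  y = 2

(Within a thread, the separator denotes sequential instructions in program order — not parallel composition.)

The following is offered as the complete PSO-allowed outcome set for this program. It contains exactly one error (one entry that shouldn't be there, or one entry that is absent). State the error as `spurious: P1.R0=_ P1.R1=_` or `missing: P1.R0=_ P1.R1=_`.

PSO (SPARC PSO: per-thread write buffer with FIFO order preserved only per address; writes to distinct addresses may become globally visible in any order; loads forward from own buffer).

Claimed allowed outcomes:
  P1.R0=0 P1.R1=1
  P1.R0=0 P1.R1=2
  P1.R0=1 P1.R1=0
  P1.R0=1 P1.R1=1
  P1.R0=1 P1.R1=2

missing: P1.R0=0 P1.R1=0

outcome vector order: (P1.R0,P1.R1)
PSO: 6 outcomes — {0/0 0/1 0/2 1/0 1/1 1/2}
PSO∖claimed = {0/0}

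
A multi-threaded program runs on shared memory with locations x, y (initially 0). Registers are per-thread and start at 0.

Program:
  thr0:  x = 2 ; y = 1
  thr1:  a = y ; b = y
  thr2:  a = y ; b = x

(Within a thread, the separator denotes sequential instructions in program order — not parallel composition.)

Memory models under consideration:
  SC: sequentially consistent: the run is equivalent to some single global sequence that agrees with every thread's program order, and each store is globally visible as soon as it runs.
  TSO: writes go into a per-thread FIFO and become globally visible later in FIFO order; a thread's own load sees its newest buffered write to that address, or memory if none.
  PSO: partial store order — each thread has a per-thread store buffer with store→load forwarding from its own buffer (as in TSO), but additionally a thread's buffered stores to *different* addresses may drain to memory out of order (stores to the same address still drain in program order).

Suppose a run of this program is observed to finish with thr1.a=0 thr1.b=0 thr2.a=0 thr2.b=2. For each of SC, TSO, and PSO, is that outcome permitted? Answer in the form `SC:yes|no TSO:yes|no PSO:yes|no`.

outcome vector order: (thr1.a,thr1.b,thr2.a,thr2.b)
[SC] allowed = {(0,0,0,0) (0,0,0,2) (0,0,1,2) (0,1,0,0) (0,1,0,2) (0,1,1,2) (1,1,0,0) (1,1,0,2) (1,1,1,2)}
[TSO] allowed = {(0,0,0,0) (0,0,0,2) (0,0,1,2) (0,1,0,0) (0,1,0,2) (0,1,1,2) (1,1,0,0) (1,1,0,2) (1,1,1,2)}
[PSO] allowed = {(0,0,0,0) (0,0,0,2) (0,0,1,0) (0,0,1,2) (0,1,0,0) (0,1,0,2) (0,1,1,0) (0,1,1,2) (1,1,0,0) (1,1,0,2) (1,1,1,0) (1,1,1,2)}
target (0,0,0,2) ∈ {SC,TSO,PSO}

SC:yes TSO:yes PSO:yes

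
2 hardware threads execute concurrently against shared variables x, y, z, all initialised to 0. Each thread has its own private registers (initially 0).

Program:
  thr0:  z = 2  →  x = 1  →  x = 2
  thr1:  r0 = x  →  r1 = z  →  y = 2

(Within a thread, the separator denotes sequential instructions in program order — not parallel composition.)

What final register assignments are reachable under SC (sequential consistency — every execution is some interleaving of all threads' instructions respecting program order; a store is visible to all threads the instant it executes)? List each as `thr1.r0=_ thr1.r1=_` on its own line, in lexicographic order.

outcome vector order: (thr1.r0,thr1.r1)
|SC outcomes| = 4

thr1.r0=0 thr1.r1=0
thr1.r0=0 thr1.r1=2
thr1.r0=1 thr1.r1=2
thr1.r0=2 thr1.r1=2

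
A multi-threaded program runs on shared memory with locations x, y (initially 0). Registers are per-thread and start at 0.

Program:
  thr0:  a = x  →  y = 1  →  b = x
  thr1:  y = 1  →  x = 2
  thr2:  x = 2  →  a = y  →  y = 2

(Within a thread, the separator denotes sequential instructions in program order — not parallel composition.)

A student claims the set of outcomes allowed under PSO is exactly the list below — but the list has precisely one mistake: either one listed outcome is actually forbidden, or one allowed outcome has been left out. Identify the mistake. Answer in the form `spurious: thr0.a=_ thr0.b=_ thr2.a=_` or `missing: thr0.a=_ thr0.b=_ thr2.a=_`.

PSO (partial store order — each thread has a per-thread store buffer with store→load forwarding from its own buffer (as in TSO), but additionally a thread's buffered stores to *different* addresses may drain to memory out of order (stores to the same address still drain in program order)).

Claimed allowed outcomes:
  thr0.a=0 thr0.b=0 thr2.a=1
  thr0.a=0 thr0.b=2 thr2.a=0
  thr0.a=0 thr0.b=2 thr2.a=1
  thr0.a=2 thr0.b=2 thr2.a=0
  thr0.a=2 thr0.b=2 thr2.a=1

outcome vector order: (thr0.a,thr0.b,thr2.a)
under PSO → 000 001 020 021 220 221
PSO∖claimed = {000}

missing: thr0.a=0 thr0.b=0 thr2.a=0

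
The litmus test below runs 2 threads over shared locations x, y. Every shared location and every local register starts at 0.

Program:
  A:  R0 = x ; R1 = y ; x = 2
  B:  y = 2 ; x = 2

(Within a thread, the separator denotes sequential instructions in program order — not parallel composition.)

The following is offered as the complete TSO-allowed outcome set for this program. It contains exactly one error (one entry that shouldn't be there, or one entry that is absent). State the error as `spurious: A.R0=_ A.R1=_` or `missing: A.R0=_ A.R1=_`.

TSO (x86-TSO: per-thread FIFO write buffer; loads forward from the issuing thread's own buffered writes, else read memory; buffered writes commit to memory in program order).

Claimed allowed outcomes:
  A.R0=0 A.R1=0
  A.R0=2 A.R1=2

missing: A.R0=0 A.R1=2

outcome vector order: (A.R0,A.R1)
[TSO] allowed = {(0,0); (0,2); (2,2)}
TSO∖claimed = {(0,2)}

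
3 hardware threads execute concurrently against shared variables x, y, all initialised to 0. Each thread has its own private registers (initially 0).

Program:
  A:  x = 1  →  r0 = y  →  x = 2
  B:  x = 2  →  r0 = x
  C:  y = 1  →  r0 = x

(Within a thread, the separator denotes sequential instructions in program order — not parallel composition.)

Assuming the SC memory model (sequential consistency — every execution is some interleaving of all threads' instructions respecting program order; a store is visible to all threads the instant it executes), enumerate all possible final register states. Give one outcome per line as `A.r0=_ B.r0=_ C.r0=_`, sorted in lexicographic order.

A.r0=0 B.r0=1 C.r0=1
A.r0=0 B.r0=1 C.r0=2
A.r0=0 B.r0=2 C.r0=1
A.r0=0 B.r0=2 C.r0=2
A.r0=1 B.r0=1 C.r0=0
A.r0=1 B.r0=1 C.r0=1
A.r0=1 B.r0=1 C.r0=2
A.r0=1 B.r0=2 C.r0=0
A.r0=1 B.r0=2 C.r0=1
A.r0=1 B.r0=2 C.r0=2

outcome vector order: (A.r0,B.r0,C.r0)
|SC outcomes| = 10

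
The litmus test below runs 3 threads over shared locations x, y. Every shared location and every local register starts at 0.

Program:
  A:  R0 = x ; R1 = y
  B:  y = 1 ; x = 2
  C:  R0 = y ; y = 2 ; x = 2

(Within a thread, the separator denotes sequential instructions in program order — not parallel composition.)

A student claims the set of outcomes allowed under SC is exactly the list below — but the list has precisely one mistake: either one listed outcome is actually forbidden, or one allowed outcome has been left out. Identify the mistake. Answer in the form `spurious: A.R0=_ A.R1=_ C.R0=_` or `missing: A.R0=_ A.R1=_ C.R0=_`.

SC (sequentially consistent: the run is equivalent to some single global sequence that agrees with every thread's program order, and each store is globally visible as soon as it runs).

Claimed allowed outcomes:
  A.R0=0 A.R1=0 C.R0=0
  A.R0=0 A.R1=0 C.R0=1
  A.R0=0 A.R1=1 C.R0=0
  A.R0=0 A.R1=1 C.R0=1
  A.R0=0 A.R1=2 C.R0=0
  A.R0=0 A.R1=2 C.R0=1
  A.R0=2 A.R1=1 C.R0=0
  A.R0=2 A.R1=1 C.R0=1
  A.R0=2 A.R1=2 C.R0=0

outcome vector order: (A.R0,A.R1,C.R0)
SC (10): <0 0 0>; <0 0 1>; <0 1 0>; <0 1 1>; <0 2 0>; <0 2 1>; <2 1 0>; <2 1 1>; <2 2 0>; <2 2 1>
SC∖claimed = {<2 2 1>}

missing: A.R0=2 A.R1=2 C.R0=1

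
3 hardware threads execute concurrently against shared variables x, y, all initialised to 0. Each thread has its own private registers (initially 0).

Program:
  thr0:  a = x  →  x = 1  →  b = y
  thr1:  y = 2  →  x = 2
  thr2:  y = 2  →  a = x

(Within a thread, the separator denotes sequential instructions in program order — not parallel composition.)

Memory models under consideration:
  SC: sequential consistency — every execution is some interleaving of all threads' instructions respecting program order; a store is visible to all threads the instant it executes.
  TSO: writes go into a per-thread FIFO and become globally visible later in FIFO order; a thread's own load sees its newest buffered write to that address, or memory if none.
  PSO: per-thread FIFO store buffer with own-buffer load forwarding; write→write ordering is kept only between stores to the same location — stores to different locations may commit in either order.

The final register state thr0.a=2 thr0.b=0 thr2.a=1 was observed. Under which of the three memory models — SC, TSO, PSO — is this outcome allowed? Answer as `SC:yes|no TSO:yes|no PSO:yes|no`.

outcome vector order: (thr0.a,thr0.b,thr2.a)
under SC → 001, 002, 020, 021, 022, 220, 221, 222
under TSO → 000, 001, 002, 020, 021, 022, 220, 221, 222
under PSO → 000, 001, 002, 020, 021, 022, 200, 201, 202, 220, 221, 222
target 201 ∈ {PSO}

SC:no TSO:no PSO:yes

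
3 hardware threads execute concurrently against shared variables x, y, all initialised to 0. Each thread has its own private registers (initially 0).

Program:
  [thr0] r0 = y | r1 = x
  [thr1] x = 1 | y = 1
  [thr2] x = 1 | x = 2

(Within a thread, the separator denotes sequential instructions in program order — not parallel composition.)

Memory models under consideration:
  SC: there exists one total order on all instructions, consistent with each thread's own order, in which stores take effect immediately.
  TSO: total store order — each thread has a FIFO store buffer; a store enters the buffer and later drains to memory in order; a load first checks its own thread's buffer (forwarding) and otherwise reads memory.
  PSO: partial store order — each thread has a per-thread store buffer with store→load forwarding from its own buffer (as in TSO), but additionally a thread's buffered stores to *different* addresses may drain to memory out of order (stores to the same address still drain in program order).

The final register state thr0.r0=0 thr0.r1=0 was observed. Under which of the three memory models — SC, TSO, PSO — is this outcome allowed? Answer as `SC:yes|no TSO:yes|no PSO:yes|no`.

outcome vector order: (thr0.r0,thr0.r1)
SC (5): <0 0> <0 1> <0 2> <1 1> <1 2>
TSO (5): <0 0> <0 1> <0 2> <1 1> <1 2>
PSO (6): <0 0> <0 1> <0 2> <1 0> <1 1> <1 2>
target <0 0> ∈ {SC,TSO,PSO}

SC:yes TSO:yes PSO:yes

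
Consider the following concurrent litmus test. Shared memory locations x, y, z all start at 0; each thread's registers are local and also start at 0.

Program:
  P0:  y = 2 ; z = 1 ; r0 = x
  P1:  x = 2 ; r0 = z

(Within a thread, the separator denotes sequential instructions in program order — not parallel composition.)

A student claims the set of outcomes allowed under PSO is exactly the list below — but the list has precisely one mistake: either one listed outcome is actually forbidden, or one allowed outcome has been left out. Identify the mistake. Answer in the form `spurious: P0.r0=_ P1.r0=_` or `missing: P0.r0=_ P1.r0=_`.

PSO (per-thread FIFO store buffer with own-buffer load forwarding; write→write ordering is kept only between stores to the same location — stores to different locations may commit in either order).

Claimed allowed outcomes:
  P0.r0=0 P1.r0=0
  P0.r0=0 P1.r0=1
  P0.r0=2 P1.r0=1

missing: P0.r0=2 P1.r0=0

outcome vector order: (P0.r0,P1.r0)
under PSO → (0,0), (0,1), (2,0), (2,1)
PSO∖claimed = {(2,0)}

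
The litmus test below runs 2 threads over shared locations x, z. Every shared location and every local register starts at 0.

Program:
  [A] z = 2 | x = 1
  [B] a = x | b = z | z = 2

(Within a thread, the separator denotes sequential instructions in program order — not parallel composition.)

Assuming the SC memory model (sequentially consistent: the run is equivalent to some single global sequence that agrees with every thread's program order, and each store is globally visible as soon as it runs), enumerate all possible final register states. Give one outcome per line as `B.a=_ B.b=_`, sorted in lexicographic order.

outcome vector order: (B.a,B.b)
|SC outcomes| = 3

B.a=0 B.b=0
B.a=0 B.b=2
B.a=1 B.b=2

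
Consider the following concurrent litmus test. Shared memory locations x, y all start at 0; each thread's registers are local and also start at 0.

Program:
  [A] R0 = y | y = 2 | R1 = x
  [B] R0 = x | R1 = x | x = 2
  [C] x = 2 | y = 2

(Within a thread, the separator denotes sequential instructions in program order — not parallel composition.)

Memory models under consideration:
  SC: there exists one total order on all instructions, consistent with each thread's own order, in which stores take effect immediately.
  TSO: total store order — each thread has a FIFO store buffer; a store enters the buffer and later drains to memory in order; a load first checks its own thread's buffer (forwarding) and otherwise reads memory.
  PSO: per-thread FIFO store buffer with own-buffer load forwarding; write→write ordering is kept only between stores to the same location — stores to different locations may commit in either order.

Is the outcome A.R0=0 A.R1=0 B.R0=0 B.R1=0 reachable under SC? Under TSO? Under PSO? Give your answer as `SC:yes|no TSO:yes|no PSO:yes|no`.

outcome vector order: (A.R0,A.R1,B.R0,B.R1)
[SC] allowed = {<0 0 0 0> <0 0 0 2> <0 0 2 2> <0 2 0 0> <0 2 0 2> <0 2 2 2> <2 2 0 0> <2 2 0 2> <2 2 2 2>}
[TSO] allowed = {<0 0 0 0> <0 0 0 2> <0 0 2 2> <0 2 0 0> <0 2 0 2> <0 2 2 2> <2 2 0 0> <2 2 0 2> <2 2 2 2>}
[PSO] allowed = {<0 0 0 0> <0 0 0 2> <0 0 2 2> <0 2 0 0> <0 2 0 2> <0 2 2 2> <2 0 0 0> <2 0 0 2> <2 0 2 2> <2 2 0 0> <2 2 0 2> <2 2 2 2>}
target <0 0 0 0> ∈ {SC,TSO,PSO}

SC:yes TSO:yes PSO:yes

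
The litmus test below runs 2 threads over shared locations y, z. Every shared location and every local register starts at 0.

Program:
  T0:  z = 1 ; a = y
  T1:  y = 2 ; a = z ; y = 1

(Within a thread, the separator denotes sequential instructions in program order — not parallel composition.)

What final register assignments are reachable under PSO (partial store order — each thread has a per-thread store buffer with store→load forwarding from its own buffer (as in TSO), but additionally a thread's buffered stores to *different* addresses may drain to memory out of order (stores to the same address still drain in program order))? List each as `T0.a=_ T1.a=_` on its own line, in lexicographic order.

T0.a=0 T1.a=0
T0.a=0 T1.a=1
T0.a=1 T1.a=0
T0.a=1 T1.a=1
T0.a=2 T1.a=0
T0.a=2 T1.a=1

outcome vector order: (T0.a,T1.a)
|PSO outcomes| = 6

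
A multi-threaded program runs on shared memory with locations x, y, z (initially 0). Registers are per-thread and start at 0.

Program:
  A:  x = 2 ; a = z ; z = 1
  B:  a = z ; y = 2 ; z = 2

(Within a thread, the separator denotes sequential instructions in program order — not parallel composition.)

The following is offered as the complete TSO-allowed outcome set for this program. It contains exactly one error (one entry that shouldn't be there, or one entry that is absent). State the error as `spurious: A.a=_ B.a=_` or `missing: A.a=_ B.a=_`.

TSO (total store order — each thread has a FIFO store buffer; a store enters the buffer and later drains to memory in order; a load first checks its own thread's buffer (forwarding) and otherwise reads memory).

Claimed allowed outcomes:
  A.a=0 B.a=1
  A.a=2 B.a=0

outcome vector order: (A.a,B.a)
under TSO → <0 0>, <0 1>, <2 0>
TSO∖claimed = {<0 0>}

missing: A.a=0 B.a=0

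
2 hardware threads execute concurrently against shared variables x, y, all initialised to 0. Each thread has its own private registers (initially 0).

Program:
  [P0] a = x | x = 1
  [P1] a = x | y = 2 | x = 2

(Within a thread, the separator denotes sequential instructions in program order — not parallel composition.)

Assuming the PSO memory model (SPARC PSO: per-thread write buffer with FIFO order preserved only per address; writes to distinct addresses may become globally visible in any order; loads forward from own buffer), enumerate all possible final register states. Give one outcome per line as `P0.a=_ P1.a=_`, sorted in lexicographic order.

P0.a=0 P1.a=0
P0.a=0 P1.a=1
P0.a=2 P1.a=0

outcome vector order: (P0.a,P1.a)
|PSO outcomes| = 3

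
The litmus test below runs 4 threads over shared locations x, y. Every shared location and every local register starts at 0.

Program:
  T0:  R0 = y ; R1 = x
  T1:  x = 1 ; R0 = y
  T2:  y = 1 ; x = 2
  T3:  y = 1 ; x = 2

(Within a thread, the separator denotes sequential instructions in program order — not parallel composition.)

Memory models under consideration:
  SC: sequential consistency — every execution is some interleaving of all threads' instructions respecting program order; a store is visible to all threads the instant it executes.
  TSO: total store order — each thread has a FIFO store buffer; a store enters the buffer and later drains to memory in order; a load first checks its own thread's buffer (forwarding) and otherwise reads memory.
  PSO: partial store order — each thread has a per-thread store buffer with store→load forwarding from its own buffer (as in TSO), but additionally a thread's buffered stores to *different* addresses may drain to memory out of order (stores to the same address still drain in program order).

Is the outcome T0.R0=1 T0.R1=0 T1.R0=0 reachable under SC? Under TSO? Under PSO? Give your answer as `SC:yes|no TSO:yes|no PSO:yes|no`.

SC:no TSO:yes PSO:yes

outcome vector order: (T0.R0,T0.R1,T1.R0)
SC (11): (0,0,0), (0,0,1), (0,1,0), (0,1,1), (0,2,0), (0,2,1), (1,0,1), (1,1,0), (1,1,1), (1,2,0), (1,2,1)
TSO (12): (0,0,0), (0,0,1), (0,1,0), (0,1,1), (0,2,0), (0,2,1), (1,0,0), (1,0,1), (1,1,0), (1,1,1), (1,2,0), (1,2,1)
PSO (12): (0,0,0), (0,0,1), (0,1,0), (0,1,1), (0,2,0), (0,2,1), (1,0,0), (1,0,1), (1,1,0), (1,1,1), (1,2,0), (1,2,1)
target (1,0,0) ∈ {TSO,PSO}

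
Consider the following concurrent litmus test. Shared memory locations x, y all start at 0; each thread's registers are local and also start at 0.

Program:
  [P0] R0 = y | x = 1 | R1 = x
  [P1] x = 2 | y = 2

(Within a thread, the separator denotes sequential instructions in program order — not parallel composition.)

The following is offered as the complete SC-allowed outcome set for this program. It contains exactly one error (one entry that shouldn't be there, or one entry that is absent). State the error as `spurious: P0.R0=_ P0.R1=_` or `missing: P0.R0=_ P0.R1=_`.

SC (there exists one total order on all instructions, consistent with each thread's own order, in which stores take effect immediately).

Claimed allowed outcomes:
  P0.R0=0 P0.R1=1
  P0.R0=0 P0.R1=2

missing: P0.R0=2 P0.R1=1

outcome vector order: (P0.R0,P0.R1)
[SC] allowed = {01, 02, 21}
SC∖claimed = {21}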